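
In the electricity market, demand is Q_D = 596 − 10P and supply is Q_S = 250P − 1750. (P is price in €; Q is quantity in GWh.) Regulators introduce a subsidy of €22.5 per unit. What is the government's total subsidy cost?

In inverse form: demand P = 59.6 − 0.1Q, supply P = 7 + 0.004Q.
Competitive equilibrium: 59.6 − 0.1Q = 7 + 0.004Q → Q* = 505.7692, P* = 9.0231.
The subsidy lowers effective supply by 22.5: P = 0.004Q − 15.5.
New quantity: 59.6 − 0.1Q = 0.004Q − 15.5 → Q' = 722.1154.
Total subsidy cost = 22.5 × 722.1154 = €16247.60.

€16247.60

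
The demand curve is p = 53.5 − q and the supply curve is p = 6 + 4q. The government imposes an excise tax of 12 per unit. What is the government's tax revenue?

Competitive equilibrium: 53.5 − q = 6 + 4q → q* = 9.5, p* = 44.
With the tax, the buyer price exceeds the seller price by 12: (53.5 − q) − (6 + 4q) = 12 → q' = 7.1.
Tax revenue = 12 × 7.1 = 85.20.

85.20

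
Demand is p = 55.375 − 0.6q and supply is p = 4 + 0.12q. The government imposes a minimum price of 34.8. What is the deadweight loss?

494.51

Competitive equilibrium: 55.375 − 0.6q = 4 + 0.12q → q* = 71.3542, p* = 12.5625.
At the floor p = 34.8, quantity demanded = (55.375 − 34.8)/0.6 = 34.2917.
Sellers' marginal cost at q' = 34.2917: 4 + 0.12·34.2917 = 8.115.
Δq = 71.3542 − 34.2917 = 37.0625; wedge = 34.8 − 8.115 = 26.685.
Welfare loss = ½ × 37.0625 × 26.685 = 494.51.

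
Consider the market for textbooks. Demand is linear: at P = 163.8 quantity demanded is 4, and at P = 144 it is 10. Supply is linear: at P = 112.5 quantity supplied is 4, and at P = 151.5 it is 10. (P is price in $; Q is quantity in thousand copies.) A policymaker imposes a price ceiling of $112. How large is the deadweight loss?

$138.25 thousand

Demand slope = (144 − 163.8)/(10 − 4) = −3.3, so P = 177 − 3.3Q.
Supply slope = (151.5 − 112.5)/(10 − 4) = 6.5, so P = 86.5 + 6.5Q.
Competitive equilibrium: 177 − 3.3Q = 86.5 + 6.5Q → Q* = 9.234694, P* = 146.52551.
At the ceiling P = 112, quantity supplied = (112 − 86.5)/6.5 = 3.923077.
Willingness to pay at Q' = 3.923077: 177 − 3.3·3.923077 = 164.053846.
ΔQ = 9.234694 − 3.923077 = 5.311617; wedge = 164.053846 − 112 = 52.053846.
Welfare loss = ½ × 5.311617 × 52.053846 = $138.25 thousand.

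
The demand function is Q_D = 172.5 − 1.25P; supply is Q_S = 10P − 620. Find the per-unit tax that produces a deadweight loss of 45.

9

In inverse form: demand P = 138 − 0.8Q, supply P = 62 + 0.1Q.
Competitive equilibrium: 138 − 0.8Q = 62 + 0.1Q → Q* = 84.4444, P* = 70.4444.
A tax t gives ΔQ = t/0.9 and wedge t, so DWL = t²/1.8.
t²/1.8 = 45 → t² = 81 → t = 9.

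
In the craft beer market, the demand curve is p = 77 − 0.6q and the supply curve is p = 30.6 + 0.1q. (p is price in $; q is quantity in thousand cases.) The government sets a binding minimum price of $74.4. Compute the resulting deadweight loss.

$1343.33 thousand

Competitive equilibrium: 77 − 0.6q = 30.6 + 0.1q → q* = 66.28571, p* = 37.22857.
At the floor p = 74.4, quantity demanded = (77 − 74.4)/0.6 = 4.33333.
Sellers' marginal cost at q' = 4.33333: 30.6 + 0.1·4.33333 = 31.03333.
Δq = 66.28571 − 4.33333 = 61.95238; wedge = 74.4 − 31.03333 = 43.36667.
DWL = ½ × 61.95238 × 43.36667 = $1343.33 thousand.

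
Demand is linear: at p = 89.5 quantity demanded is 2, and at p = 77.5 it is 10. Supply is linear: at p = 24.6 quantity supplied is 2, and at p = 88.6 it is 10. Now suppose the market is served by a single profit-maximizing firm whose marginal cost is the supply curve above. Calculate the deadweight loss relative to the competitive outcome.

Demand slope = (77.5 − 89.5)/(10 − 2) = −1.5, so p = 92.5 − 1.5q.
Supply slope = (88.6 − 24.6)/(10 − 2) = 8, so p = 8.6 + 8q.
Competitive equilibrium: 92.5 − 1.5q = 8.6 + 8q → q* = 8.8316, p* = 79.2526.
Marginal revenue: MR = 92.5 − 3q. Set MR = MC: 92.5 − 3q = 8.6 + 8q → q_m = 7.6273.
Price p_m = 92.5 − 1.5·7.6273 = 81.0591; MC(q_m) = 8.6 + 8·7.6273 = 69.6184.
Competitive q* = 8.8316, so Δq = 1.2043; wedge = 81.0591 − 69.6184 = 11.4407.
Welfare loss = ½ × 1.2043 × 11.4407 = 6.89.

6.89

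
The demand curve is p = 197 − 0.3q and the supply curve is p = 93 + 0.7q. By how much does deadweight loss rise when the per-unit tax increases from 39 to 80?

2439.50

Competitive equilibrium: 197 − 0.3q = 93 + 0.7q → q* = 104, p* = 165.8.
For a per-unit tax t: Δq = t/1, so DWL = ½·t·(t/1) = t²/2.
At t = 39: DWL = 760.5. At t = 80: DWL = 3200.
Increase = 3200 − 760.5 = 2439.50.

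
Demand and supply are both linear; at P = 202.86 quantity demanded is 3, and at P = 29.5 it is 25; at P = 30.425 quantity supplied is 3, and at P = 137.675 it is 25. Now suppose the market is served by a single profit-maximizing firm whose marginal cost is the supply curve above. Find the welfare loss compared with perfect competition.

253.78

Demand slope = (29.5 − 202.86)/(25 − 3) = −7.88, so P = 226.5 − 7.88Q.
Supply slope = (137.675 − 30.425)/(25 − 3) = 4.875, so P = 15.8 + 4.875Q.
Competitive equilibrium: 226.5 − 7.88Q = 15.8 + 4.875Q → Q* = 16.519, P* = 96.3302.
Marginal revenue: MR = 226.5 − 15.76Q. Set MR = MC: 226.5 − 15.76Q = 15.8 + 4.875Q → Q_m = 10.2108.
Price P_m = 226.5 − 7.88·10.2108 = 146.0389; MC(Q_m) = 15.8 + 4.875·10.2108 = 65.5777.
Competitive Q* = 16.519, so ΔQ = 6.3082; wedge = 146.0389 − 65.5777 = 80.4612.
DWL = ½ × 6.3082 × 80.4612 = 253.78.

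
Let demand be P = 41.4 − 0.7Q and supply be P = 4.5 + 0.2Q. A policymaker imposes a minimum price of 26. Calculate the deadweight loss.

162.45

Competitive equilibrium: 41.4 − 0.7Q = 4.5 + 0.2Q → Q* = 41, P* = 12.7.
At the floor P = 26, quantity demanded = (41.4 − 26)/0.7 = 22.
Sellers' marginal cost at Q' = 22: 4.5 + 0.2·22 = 8.9.
ΔQ = 41 − 22 = 19; wedge = 26 − 8.9 = 17.1.
DWL = ½ × 19 × 17.1 = 162.45.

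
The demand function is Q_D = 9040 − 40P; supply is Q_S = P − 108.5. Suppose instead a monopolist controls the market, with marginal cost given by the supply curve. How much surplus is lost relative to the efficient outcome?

In inverse form: demand P = 226 − 0.025Q, supply P = 108.5 + Q.
Competitive equilibrium: 226 − 0.025Q = 108.5 + Q → Q* = 114.6341, P* = 223.1341.
Marginal revenue: MR = 226 − 0.05Q. Set MR = MC: 226 − 0.05Q = 108.5 + Q → Q_m = 111.9048.
Price P_m = 226 − 0.025·111.9048 = 223.2024; MC(Q_m) = 108.5 + 1·111.9048 = 220.4048.
Competitive Q* = 114.6341, so ΔQ = 2.7293; wedge = 223.2024 − 220.4048 = 2.7976.
The triangle = ½ × 2.7293 × 2.7976 = 3.82.

3.82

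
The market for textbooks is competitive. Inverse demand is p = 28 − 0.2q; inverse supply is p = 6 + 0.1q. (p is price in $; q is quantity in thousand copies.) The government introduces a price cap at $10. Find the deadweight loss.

Competitive equilibrium: 28 − 0.2q = 6 + 0.1q → q* = 73.3333, p* = 13.3333.
At the ceiling p = 10, quantity supplied = (10 − 6)/0.1 = 40.
Willingness to pay at q' = 40: 28 − 0.2·40 = 20.
Δq = 73.3333 − 40 = 33.3333; wedge = 20 − 10 = 10.
Welfare loss = ½ × 33.3333 × 10 = $166.67 thousand.

$166.67 thousand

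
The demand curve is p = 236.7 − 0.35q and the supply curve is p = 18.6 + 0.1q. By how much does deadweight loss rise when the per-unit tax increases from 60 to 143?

Competitive equilibrium: 236.7 − 0.35q = 18.6 + 0.1q → q* = 484.6667, p* = 67.0667.
For a per-unit tax t: Δq = t/0.45, so DWL = ½·t·(t/0.45) = t²/0.9.
At t = 60: DWL = 4000. At t = 143: DWL = 22721.111.
Increase = 22721.111 − 4000 = 18721.11.

18721.11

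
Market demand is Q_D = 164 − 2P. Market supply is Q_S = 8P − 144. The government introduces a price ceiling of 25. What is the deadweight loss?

In inverse form: demand P = 82 − 0.5Q, supply P = 18 + 0.125Q.
Competitive equilibrium: 82 − 0.5Q = 18 + 0.125Q → Q* = 102.4, P* = 30.8.
At the ceiling P = 25, quantity supplied = (25 − 18)/0.125 = 56.
Willingness to pay at Q' = 56: 82 − 0.5·56 = 54.
ΔQ = 102.4 − 56 = 46.4; wedge = 54 − 25 = 29.
DWL = ½ × 46.4 × 29 = 672.80.

672.80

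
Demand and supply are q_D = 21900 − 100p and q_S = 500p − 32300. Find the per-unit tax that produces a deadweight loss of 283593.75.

In inverse form: demand p = 219 − 0.01q, supply p = 64.6 + 0.002q.
Competitive equilibrium: 219 − 0.01q = 64.6 + 0.002q → q* = 12866.6667, p* = 90.3333.
A tax t gives Δq = t/0.012 and wedge t, so DWL = t²/0.024.
t²/0.024 = 283593.75 → t² = 6806.25 → t = 82.5.

82.5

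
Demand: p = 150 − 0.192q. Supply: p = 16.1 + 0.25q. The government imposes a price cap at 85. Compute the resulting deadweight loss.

165.21

Competitive equilibrium: 150 − 0.192q = 16.1 + 0.25q → q* = 302.9412, p* = 91.8353.
At the ceiling p = 85, quantity supplied = (85 − 16.1)/0.25 = 275.6.
Willingness to pay at q' = 275.6: 150 − 0.192·275.6 = 97.0848.
Δq = 302.9412 − 275.6 = 27.3412; wedge = 97.0848 − 85 = 12.0848.
DWL = ½ × 27.3412 × 12.0848 = 165.21.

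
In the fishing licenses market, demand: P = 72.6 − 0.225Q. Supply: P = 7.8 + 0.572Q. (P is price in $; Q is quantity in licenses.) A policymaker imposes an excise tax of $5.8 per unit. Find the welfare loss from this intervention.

Competitive equilibrium: 72.6 − 0.225Q = 7.8 + 0.572Q → Q* = 81.3049, P* = 54.3064.
With the tax, the buyer price exceeds the seller price by 5.8: (72.6 − 0.225Q) − (7.8 + 0.572Q) = 5.8 → Q' = 74.0276.
ΔQ = 81.3049 − 74.0276 = 7.2773; the wedge equals the tax, 5.8.
DWL = ½ × 7.2773 × 5.8 = $21.10.

$21.10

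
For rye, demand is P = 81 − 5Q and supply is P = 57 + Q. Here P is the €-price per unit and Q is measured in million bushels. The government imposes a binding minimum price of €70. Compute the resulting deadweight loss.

Competitive equilibrium: 81 − 5Q = 57 + Q → Q* = 4, P* = 61.
At the floor P = 70, quantity demanded = (81 − 70)/5 = 2.2.
Sellers' marginal cost at Q' = 2.2: 57 + 1·2.2 = 59.2.
ΔQ = 4 − 2.2 = 1.8; wedge = 70 − 59.2 = 10.8.
The triangle = ½ × 1.8 × 10.8 = €9.72 million.

€9.72 million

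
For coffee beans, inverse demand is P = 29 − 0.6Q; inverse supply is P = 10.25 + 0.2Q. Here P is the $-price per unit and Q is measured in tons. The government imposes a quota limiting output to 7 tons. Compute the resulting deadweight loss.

$108.08

Competitive equilibrium: 29 − 0.6Q = 10.25 + 0.2Q → Q* = 23.4375, P* = 14.9375.
At Q = 7: demand price = 29 − 0.6·7 = 24.8; supply price = 10.25 + 0.2·7 = 11.65.
ΔQ = 23.4375 − 7 = 16.4375; wedge = 24.8 − 11.65 = 13.15.
DWL = ½ × 16.4375 × 13.15 = $108.08.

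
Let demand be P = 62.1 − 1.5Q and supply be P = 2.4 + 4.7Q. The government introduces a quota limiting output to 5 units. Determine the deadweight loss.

Competitive equilibrium: 62.1 − 1.5Q = 2.4 + 4.7Q → Q* = 9.629, P* = 47.6565.
At Q = 5: demand price = 62.1 − 1.5·5 = 54.6; supply price = 2.4 + 4.7·5 = 25.9.
ΔQ = 9.629 − 5 = 4.629; wedge = 54.6 − 25.9 = 28.7.
The triangle = ½ × 4.629 × 28.7 = 66.43.

66.43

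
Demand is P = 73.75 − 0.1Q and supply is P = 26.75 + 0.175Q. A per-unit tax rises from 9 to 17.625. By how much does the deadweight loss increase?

417.53

Competitive equilibrium: 73.75 − 0.1Q = 26.75 + 0.175Q → Q* = 170.9091, P* = 56.6591.
For a per-unit tax t: ΔQ = t/0.275, so DWL = ½·t·(t/0.275) = t²/0.55.
At t = 9: DWL = 147.273. At t = 17.625: DWL = 564.801.
Increase = 564.801 − 147.273 = 417.53.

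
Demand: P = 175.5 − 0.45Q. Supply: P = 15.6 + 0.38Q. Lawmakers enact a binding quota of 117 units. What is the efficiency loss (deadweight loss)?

Competitive equilibrium: 175.5 − 0.45Q = 15.6 + 0.38Q → Q* = 192.6506, P* = 88.8072.
At Q = 117: demand price = 175.5 − 0.45·117 = 122.85; supply price = 15.6 + 0.38·117 = 60.06.
ΔQ = 192.6506 − 117 = 75.6506; wedge = 122.85 − 60.06 = 62.79.
Deadweight loss = ½ × 75.6506 × 62.79 = 2375.05.

2375.05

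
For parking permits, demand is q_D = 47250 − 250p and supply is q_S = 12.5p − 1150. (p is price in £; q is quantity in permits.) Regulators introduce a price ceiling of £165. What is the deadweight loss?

In inverse form: demand p = 189 − 0.004q, supply p = 92 + 0.08q.
Competitive equilibrium: 189 − 0.004q = 92 + 0.08q → q* = 1154.7619, p* = 184.381.
At the ceiling p = 165, quantity supplied = (165 − 92)/0.08 = 912.5.
Willingness to pay at q' = 912.5: 189 − 0.004·912.5 = 185.35.
Δq = 1154.7619 − 912.5 = 242.2619; wedge = 185.35 − 165 = 20.35.
Welfare loss = ½ × 242.2619 × 20.35 = £2465.01.

£2465.01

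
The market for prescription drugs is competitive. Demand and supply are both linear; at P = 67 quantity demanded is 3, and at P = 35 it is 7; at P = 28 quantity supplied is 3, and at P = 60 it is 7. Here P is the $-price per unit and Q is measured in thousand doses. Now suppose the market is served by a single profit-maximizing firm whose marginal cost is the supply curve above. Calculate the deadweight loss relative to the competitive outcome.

Demand slope = (35 − 67)/(7 − 3) = −8, so P = 91 − 8Q.
Supply slope = (60 − 28)/(7 − 3) = 8, so P = 4 + 8Q.
Competitive equilibrium: 91 − 8Q = 4 + 8Q → Q* = 5.4375, P* = 47.5.
Marginal revenue: MR = 91 − 16Q. Set MR = MC: 91 − 16Q = 4 + 8Q → Q_m = 3.625.
Price P_m = 91 − 8·3.625 = 62; MC(Q_m) = 4 + 8·3.625 = 33.
Competitive Q* = 5.4375, so ΔQ = 1.8125; wedge = 62 − 33 = 29.
Welfare loss = ½ × 1.8125 × 29 = $26.28 thousand.

$26.28 thousand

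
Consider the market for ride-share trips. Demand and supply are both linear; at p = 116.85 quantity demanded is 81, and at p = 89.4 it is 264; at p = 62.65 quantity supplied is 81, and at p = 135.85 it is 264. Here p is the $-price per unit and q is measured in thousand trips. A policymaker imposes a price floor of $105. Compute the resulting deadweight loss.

$105.06 thousand

Demand slope = (89.4 − 116.85)/(264 − 81) = −0.15, so p = 129 − 0.15q.
Supply slope = (135.85 − 62.65)/(264 − 81) = 0.4, so p = 30.25 + 0.4q.
Competitive equilibrium: 129 − 0.15q = 30.25 + 0.4q → q* = 179.5455, p* = 102.0682.
At the floor p = 105, quantity demanded = (129 − 105)/0.15 = 160.
Sellers' marginal cost at q' = 160: 30.25 + 0.4·160 = 94.25.
Δq = 179.5455 − 160 = 19.5455; wedge = 105 − 94.25 = 10.75.
Deadweight loss = ½ × 19.5455 × 10.75 = $105.06 thousand.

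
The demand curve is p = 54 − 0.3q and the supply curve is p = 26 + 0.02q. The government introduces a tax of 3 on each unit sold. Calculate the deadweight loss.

Competitive equilibrium: 54 − 0.3q = 26 + 0.02q → q* = 87.5, p* = 27.75.
With the tax, the buyer price exceeds the seller price by 3: (54 − 0.3q) − (26 + 0.02q) = 3 → q' = 78.125.
Δq = 87.5 − 78.125 = 9.375; the wedge equals the tax, 3.
DWL = ½ × 9.375 × 3 = 14.06.

14.06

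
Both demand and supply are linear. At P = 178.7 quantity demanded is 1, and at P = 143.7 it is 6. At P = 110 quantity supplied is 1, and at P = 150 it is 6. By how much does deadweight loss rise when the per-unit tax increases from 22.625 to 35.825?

Demand slope = (143.7 − 178.7)/(6 − 1) = −7, so P = 185.7 − 7Q.
Supply slope = (150 − 110)/(6 − 1) = 8, so P = 102 + 8Q.
Competitive equilibrium: 185.7 − 7Q = 102 + 8Q → Q* = 5.58, P* = 146.64.
For a per-unit tax t: ΔQ = t/15, so DWL = ½·t·(t/15) = t²/30.
At t = 22.625: DWL = 17.063. At t = 35.825: DWL = 42.781.
Increase = 42.781 − 17.063 = 25.718.

25.718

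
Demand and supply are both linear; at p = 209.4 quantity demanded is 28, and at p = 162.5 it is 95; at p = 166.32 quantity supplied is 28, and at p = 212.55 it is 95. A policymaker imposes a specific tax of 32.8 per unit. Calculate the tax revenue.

1160.98

Demand slope = (162.5 − 209.4)/(95 − 28) = −0.7, so p = 229 − 0.7q.
Supply slope = (212.55 − 166.32)/(95 − 28) = 0.69, so p = 147 + 0.69q.
Competitive equilibrium: 229 − 0.7q = 147 + 0.69q → q* = 58.9928, p* = 187.705.
With the tax, the buyer price exceeds the seller price by 32.8: (229 − 0.7q) − (147 + 0.69q) = 32.8 → q' = 35.3957.
Tax revenue = 32.8 × 35.3957 = 1160.98.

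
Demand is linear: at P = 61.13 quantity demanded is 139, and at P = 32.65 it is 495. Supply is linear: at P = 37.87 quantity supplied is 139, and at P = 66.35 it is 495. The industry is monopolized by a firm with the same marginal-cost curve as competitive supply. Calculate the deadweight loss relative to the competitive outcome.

718.84

Demand slope = (32.65 − 61.13)/(495 − 139) = −0.08, so P = 72.25 − 0.08Q.
Supply slope = (66.35 − 37.87)/(495 − 139) = 0.08, so P = 26.75 + 0.08Q.
Competitive equilibrium: 72.25 − 0.08Q = 26.75 + 0.08Q → Q* = 284.375, P* = 49.5.
Marginal revenue: MR = 72.25 − 0.16Q. Set MR = MC: 72.25 − 0.16Q = 26.75 + 0.08Q → Q_m = 189.58333.
Price P_m = 72.25 − 0.08·189.58333 = 57.08333; MC(Q_m) = 26.75 + 0.08·189.58333 = 41.91667.
Competitive Q* = 284.375, so ΔQ = 94.79167; wedge = 57.08333 − 41.91667 = 15.16666.
Welfare loss = ½ × 94.79167 × 15.16666 = 718.84.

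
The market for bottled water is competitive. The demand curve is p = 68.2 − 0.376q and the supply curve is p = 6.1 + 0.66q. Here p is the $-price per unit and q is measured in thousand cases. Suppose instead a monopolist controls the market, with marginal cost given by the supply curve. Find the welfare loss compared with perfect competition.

$131.98 thousand

Competitive equilibrium: 68.2 − 0.376q = 6.1 + 0.66q → q* = 59.9421, p* = 45.6618.
Marginal revenue: MR = 68.2 − 0.752q. Set MR = MC: 68.2 − 0.752q = 6.1 + 0.66q → q_m = 43.9802.
Price p_m = 68.2 − 0.376·43.9802 = 51.6634; MC(q_m) = 6.1 + 0.66·43.9802 = 35.1269.
Competitive q* = 59.9421, so Δq = 15.9619; wedge = 51.6634 − 35.1269 = 16.5365.
The triangle = ½ × 15.9619 × 16.5365 = $131.98 thousand.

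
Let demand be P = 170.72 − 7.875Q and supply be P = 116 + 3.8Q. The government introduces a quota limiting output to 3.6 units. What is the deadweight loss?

Competitive equilibrium: 170.72 − 7.875Q = 116 + 3.8Q → Q* = 4.6869, P* = 133.8104.
At Q = 3.6: demand price = 170.72 − 7.875·3.6 = 142.37; supply price = 116 + 3.8·3.6 = 129.68.
ΔQ = 4.6869 − 3.6 = 1.0869; wedge = 142.37 − 129.68 = 12.69.
The triangle = ½ × 1.0869 × 12.69 = 6.90.

6.90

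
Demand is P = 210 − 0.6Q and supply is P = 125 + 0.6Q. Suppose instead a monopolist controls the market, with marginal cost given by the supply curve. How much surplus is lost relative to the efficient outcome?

Competitive equilibrium: 210 − 0.6Q = 125 + 0.6Q → Q* = 70.8333, P* = 167.5.
Marginal revenue: MR = 210 − 1.2Q. Set MR = MC: 210 − 1.2Q = 125 + 0.6Q → Q_m = 47.2222.
Price P_m = 210 − 0.6·47.2222 = 181.6667; MC(Q_m) = 125 + 0.6·47.2222 = 153.3333.
Competitive Q* = 70.8333, so ΔQ = 23.6111; wedge = 181.6667 − 153.3333 = 28.3334.
DWL = ½ × 23.6111 × 28.3334 = 334.49.

334.49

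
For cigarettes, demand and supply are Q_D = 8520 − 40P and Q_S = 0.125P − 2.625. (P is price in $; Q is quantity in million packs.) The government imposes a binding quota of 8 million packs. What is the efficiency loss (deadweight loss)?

$1017.62 million

In inverse form: demand P = 213 − 0.025Q, supply P = 21 + 8Q.
Competitive equilibrium: 213 − 0.025Q = 21 + 8Q → Q* = 23.9252, P* = 212.4019.
At Q = 8: demand price = 213 − 0.025·8 = 212.8; supply price = 21 + 8·8 = 85.
ΔQ = 23.9252 − 8 = 15.9252; wedge = 212.8 − 85 = 127.8.
Welfare loss = ½ × 15.9252 × 127.8 = $1017.62 million.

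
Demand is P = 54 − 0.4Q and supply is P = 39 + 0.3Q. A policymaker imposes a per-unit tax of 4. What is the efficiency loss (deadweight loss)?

Competitive equilibrium: 54 − 0.4Q = 39 + 0.3Q → Q* = 21.4286, P* = 45.4286.
With the tax, the buyer price exceeds the seller price by 4: (54 − 0.4Q) − (39 + 0.3Q) = 4 → Q' = 15.7143.
ΔQ = 21.4286 − 15.7143 = 5.7143; the wedge equals the tax, 4.
Welfare loss = ½ × 5.7143 × 4 = 11.43.

11.43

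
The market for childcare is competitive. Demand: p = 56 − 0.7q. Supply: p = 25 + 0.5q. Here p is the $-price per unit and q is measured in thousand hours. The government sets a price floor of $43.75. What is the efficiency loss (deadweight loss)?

Competitive equilibrium: 56 − 0.7q = 25 + 0.5q → q* = 25.8333, p* = 37.9167.
At the floor p = 43.75, quantity demanded = (56 − 43.75)/0.7 = 17.5.
Sellers' marginal cost at q' = 17.5: 25 + 0.5·17.5 = 33.75.
Δq = 25.8333 − 17.5 = 8.3333; wedge = 43.75 − 33.75 = 10.
DWL = ½ × 8.3333 × 10 = $41.67 thousand.

$41.67 thousand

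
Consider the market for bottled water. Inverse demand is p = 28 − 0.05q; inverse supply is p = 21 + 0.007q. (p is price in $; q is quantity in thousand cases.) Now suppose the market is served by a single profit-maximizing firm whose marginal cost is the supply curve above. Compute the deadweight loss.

$93.86 thousand

Competitive equilibrium: 28 − 0.05q = 21 + 0.007q → q* = 122.807, p* = 21.8596.
Marginal revenue: MR = 28 − 0.1q. Set MR = MC: 28 − 0.1q = 21 + 0.007q → q_m = 65.4206.
Price p_m = 28 − 0.05·65.4206 = 24.729; MC(q_m) = 21 + 0.007·65.4206 = 21.4579.
Competitive q* = 122.807, so Δq = 57.3864; wedge = 24.729 − 21.4579 = 3.2711.
The triangle = ½ × 57.3864 × 3.2711 = $93.86 thousand.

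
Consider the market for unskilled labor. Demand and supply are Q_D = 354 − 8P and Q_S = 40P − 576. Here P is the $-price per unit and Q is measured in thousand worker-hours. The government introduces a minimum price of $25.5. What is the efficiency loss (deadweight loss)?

$180.075 thousand

In inverse form: demand P = 44.25 − 0.125Q, supply P = 14.4 + 0.025Q.
Competitive equilibrium: 44.25 − 0.125Q = 14.4 + 0.025Q → Q* = 199, P* = 19.375.
At the floor P = 25.5, quantity demanded = (44.25 − 25.5)/0.125 = 150.
Sellers' marginal cost at Q' = 150: 14.4 + 0.025·150 = 18.15.
ΔQ = 199 − 150 = 49; wedge = 25.5 − 18.15 = 7.35.
DWL = ½ × 49 × 7.35 = $180.075 thousand.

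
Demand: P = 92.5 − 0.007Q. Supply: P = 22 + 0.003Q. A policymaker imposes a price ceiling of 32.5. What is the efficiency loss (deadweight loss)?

63012.50

Competitive equilibrium: 92.5 − 0.007Q = 22 + 0.003Q → Q* = 7050, P* = 43.15.
At the ceiling P = 32.5, quantity supplied = (32.5 − 22)/0.003 = 3500.
Willingness to pay at Q' = 3500: 92.5 − 0.007·3500 = 68.
ΔQ = 7050 − 3500 = 3550; wedge = 68 − 32.5 = 35.5.
Welfare loss = ½ × 3550 × 35.5 = 63012.50.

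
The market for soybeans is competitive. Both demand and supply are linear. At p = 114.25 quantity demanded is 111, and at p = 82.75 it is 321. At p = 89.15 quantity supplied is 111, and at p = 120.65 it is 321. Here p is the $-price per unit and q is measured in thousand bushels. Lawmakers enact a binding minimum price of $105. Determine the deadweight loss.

$72.60 thousand

Demand slope = (82.75 − 114.25)/(321 − 111) = −0.15, so p = 130.9 − 0.15q.
Supply slope = (120.65 − 89.15)/(321 − 111) = 0.15, so p = 72.5 + 0.15q.
Competitive equilibrium: 130.9 − 0.15q = 72.5 + 0.15q → q* = 194.6667, p* = 101.7.
At the floor p = 105, quantity demanded = (130.9 − 105)/0.15 = 172.6667.
Sellers' marginal cost at q' = 172.6667: 72.5 + 0.15·172.6667 = 98.4.
Δq = 194.6667 − 172.6667 = 22; wedge = 105 − 98.4 = 6.6.
DWL = ½ × 22 × 6.6 = $72.60 thousand.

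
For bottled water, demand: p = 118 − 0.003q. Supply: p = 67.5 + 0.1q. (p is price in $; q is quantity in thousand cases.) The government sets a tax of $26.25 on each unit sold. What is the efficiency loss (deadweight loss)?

Competitive equilibrium: 118 − 0.003q = 67.5 + 0.1q → q* = 490.2913, p* = 116.5291.
With the tax, the buyer price exceeds the seller price by 26.25: (118 − 0.003q) − (67.5 + 0.1q) = 26.25 → q' = 235.4369.
Δq = 490.2913 − 235.4369 = 254.8544; the wedge equals the tax, 26.25.
Welfare loss = ½ × 254.8544 × 26.25 = $3344.96 thousand.

$3344.96 thousand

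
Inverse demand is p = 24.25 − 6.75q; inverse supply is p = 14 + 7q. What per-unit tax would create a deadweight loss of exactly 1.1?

Competitive equilibrium: 24.25 − 6.75q = 14 + 7q → q* = 0.7455, p* = 19.2182.
A tax t gives Δq = t/13.75 and wedge t, so DWL = t²/27.5.
t²/27.5 = 1.1 → t² = 30.25 → t = 5.5.

5.5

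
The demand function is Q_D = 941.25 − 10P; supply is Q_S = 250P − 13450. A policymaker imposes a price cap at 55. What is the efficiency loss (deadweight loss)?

400.32

In inverse form: demand P = 94.125 − 0.1Q, supply P = 53.8 + 0.004Q.
Competitive equilibrium: 94.125 − 0.1Q = 53.8 + 0.004Q → Q* = 387.7404, P* = 55.351.
At the ceiling P = 55, quantity supplied = (55 − 53.8)/0.004 = 300.
Willingness to pay at Q' = 300: 94.125 − 0.1·300 = 64.125.
ΔQ = 387.7404 − 300 = 87.7404; wedge = 64.125 − 55 = 9.125.
Welfare loss = ½ × 87.7404 × 9.125 = 400.32.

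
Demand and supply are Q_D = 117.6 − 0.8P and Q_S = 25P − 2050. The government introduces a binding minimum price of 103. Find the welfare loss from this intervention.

In inverse form: demand P = 147 − 1.25Q, supply P = 82 + 0.04Q.
Competitive equilibrium: 147 − 1.25Q = 82 + 0.04Q → Q* = 50.3876, P* = 84.0155.
At the floor P = 103, quantity demanded = (147 − 103)/1.25 = 35.2.
Sellers' marginal cost at Q' = 35.2: 82 + 0.04·35.2 = 83.408.
ΔQ = 50.3876 − 35.2 = 15.1876; wedge = 103 − 83.408 = 19.592.
DWL = ½ × 15.1876 × 19.592 = 148.78.

148.78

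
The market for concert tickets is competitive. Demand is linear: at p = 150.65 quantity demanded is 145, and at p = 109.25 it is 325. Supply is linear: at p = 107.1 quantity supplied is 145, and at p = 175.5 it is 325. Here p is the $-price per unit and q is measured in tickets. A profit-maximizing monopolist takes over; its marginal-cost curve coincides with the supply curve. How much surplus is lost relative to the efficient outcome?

$1070.74

Demand slope = (109.25 − 150.65)/(325 − 145) = −0.23, so p = 184 − 0.23q.
Supply slope = (175.5 − 107.1)/(325 − 145) = 0.38, so p = 52 + 0.38q.
Competitive equilibrium: 184 − 0.23q = 52 + 0.38q → q* = 216.3934, p* = 134.2295.
Marginal revenue: MR = 184 − 0.46q. Set MR = MC: 184 − 0.46q = 52 + 0.38q → q_m = 157.1429.
Price p_m = 184 − 0.23·157.1429 = 147.8571; MC(q_m) = 52 + 0.38·157.1429 = 111.7143.
Competitive q* = 216.3934, so Δq = 59.2505; wedge = 147.8571 − 111.7143 = 36.1428.
Welfare loss = ½ × 59.2505 × 36.1428 = $1070.74.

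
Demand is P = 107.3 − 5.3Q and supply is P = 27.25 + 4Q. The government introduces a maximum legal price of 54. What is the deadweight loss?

17.14

Competitive equilibrium: 107.3 − 5.3Q = 27.25 + 4Q → Q* = 8.6075, P* = 61.6801.
At the ceiling P = 54, quantity supplied = (54 − 27.25)/4 = 6.6875.
Willingness to pay at Q' = 6.6875: 107.3 − 5.3·6.6875 = 71.8563.
ΔQ = 8.6075 − 6.6875 = 1.92; wedge = 71.8563 − 54 = 17.8563.
Welfare loss = ½ × 1.92 × 17.8563 = 17.14.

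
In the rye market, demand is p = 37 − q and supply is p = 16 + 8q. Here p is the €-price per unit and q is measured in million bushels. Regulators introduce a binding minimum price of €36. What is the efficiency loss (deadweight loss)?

Competitive equilibrium: 37 − q = 16 + 8q → q* = 2.3333, p* = 34.6667.
At the floor p = 36, quantity demanded = (37 − 36)/1 = 1.
Sellers' marginal cost at q' = 1: 16 + 8·1 = 24.
Δq = 2.3333 − 1 = 1.3333; wedge = 36 − 24 = 12.
Deadweight loss = ½ × 1.3333 × 12 = €8 million.

€8 million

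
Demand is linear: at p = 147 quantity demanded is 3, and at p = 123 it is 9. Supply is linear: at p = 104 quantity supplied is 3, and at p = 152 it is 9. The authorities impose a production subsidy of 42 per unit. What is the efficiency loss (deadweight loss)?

Demand slope = (123 − 147)/(9 − 3) = −4, so p = 159 − 4q.
Supply slope = (152 − 104)/(9 − 3) = 8, so p = 80 + 8q.
Competitive equilibrium: 159 − 4q = 80 + 8q → q* = 6.5833, p* = 132.6667.
The subsidy lowers effective supply by 42: p = 38 + 8q.
New quantity: 159 − 4q = 38 + 8q → q' = 10.0833.
Overproduction Δq = 10.0833 − 6.5833 = 3.5; wedge = subsidy = 42.
The triangle = ½ × 3.5 × 42 = 73.50.

73.50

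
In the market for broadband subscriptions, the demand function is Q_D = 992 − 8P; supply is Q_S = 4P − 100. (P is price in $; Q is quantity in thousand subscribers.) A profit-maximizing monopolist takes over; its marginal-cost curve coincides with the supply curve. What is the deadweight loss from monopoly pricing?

$816.75 thousand

In inverse form: demand P = 124 − 0.125Q, supply P = 25 + 0.25Q.
Competitive equilibrium: 124 − 0.125Q = 25 + 0.25Q → Q* = 264, P* = 91.
Marginal revenue: MR = 124 − 0.25Q. Set MR = MC: 124 − 0.25Q = 25 + 0.25Q → Q_m = 198.
Price P_m = 124 − 0.125·198 = 99.25; MC(Q_m) = 25 + 0.25·198 = 74.5.
Competitive Q* = 264, so ΔQ = 66; wedge = 99.25 − 74.5 = 24.75.
DWL = ½ × 66 × 24.75 = $816.75 thousand.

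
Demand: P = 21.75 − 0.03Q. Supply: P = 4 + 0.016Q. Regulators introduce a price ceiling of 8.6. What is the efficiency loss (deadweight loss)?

Competitive equilibrium: 21.75 − 0.03Q = 4 + 0.016Q → Q* = 385.8696, P* = 10.1739.
At the ceiling P = 8.6, quantity supplied = (8.6 − 4)/0.016 = 287.5.
Willingness to pay at Q' = 287.5: 21.75 − 0.03·287.5 = 13.125.
ΔQ = 385.8696 − 287.5 = 98.3696; wedge = 13.125 − 8.6 = 4.525.
The triangle = ½ × 98.3696 × 4.525 = 222.56.

222.56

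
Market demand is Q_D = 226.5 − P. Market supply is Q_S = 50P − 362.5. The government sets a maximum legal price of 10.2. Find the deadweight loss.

In inverse form: demand P = 226.5 − Q, supply P = 7.25 + 0.02Q.
Competitive equilibrium: 226.5 − Q = 7.25 + 0.02Q → Q* = 214.951, P* = 11.549.
At the ceiling P = 10.2, quantity supplied = (10.2 − 7.25)/0.02 = 147.5.
Willingness to pay at Q' = 147.5: 226.5 − 1·147.5 = 79.
ΔQ = 214.951 − 147.5 = 67.451; wedge = 79 − 10.2 = 68.8.
DWL = ½ × 67.451 × 68.8 = 2320.31.

2320.31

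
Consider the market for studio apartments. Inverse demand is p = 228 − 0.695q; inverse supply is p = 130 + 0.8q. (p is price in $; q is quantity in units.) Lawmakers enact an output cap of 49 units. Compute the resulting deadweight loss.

$204.79

Competitive equilibrium: 228 − 0.695q = 130 + 0.8q → q* = 65.5518, p* = 182.4415.
At q = 49: demand price = 228 − 0.695·49 = 193.945; supply price = 130 + 0.8·49 = 169.2.
Δq = 65.5518 − 49 = 16.5518; wedge = 193.945 − 169.2 = 24.745.
Welfare loss = ½ × 16.5518 × 24.745 = $204.79.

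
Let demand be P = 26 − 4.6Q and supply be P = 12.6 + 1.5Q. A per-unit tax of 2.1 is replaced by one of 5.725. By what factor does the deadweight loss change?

7.432

Competitive equilibrium: 26 − 4.6Q = 12.6 + 1.5Q → Q* = 2.1967, P* = 15.8951.
For a per-unit tax t: ΔQ = t/6.1, so DWL = ½·t·(t/6.1) = t²/12.2.
At t = 2.1: DWL = 0.361. At t = 5.725: DWL = 2.687.
Ratio = (5.725/2.1)² = 7.432.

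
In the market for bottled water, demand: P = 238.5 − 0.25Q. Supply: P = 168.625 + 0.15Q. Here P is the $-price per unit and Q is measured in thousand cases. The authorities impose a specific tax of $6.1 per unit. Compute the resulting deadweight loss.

Competitive equilibrium: 238.5 − 0.25Q = 168.625 + 0.15Q → Q* = 174.6875, P* = 194.8281.
With the tax, the buyer price exceeds the seller price by 6.1: (238.5 − 0.25Q) − (168.625 + 0.15Q) = 6.1 → Q' = 159.4375.
ΔQ = 174.6875 − 159.4375 = 15.25; the wedge equals the tax, 6.1.
Deadweight loss = ½ × 15.25 × 6.1 = $46.51 thousand.

$46.51 thousand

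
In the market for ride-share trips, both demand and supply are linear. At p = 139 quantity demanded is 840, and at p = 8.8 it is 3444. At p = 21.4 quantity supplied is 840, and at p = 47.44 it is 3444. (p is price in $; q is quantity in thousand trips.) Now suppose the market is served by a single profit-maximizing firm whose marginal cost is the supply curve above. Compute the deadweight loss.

$48595.04 thousand

Demand slope = (8.8 − 139)/(3444 − 840) = −0.05, so p = 181 − 0.05q.
Supply slope = (47.44 − 21.4)/(3444 − 840) = 0.01, so p = 13 + 0.01q.
Competitive equilibrium: 181 − 0.05q = 13 + 0.01q → q* = 2800, p* = 41.
Marginal revenue: MR = 181 − 0.1q. Set MR = MC: 181 − 0.1q = 13 + 0.01q → q_m = 1527.27273.
Price p_m = 181 − 0.05·1527.27273 = 104.63636; MC(q_m) = 13 + 0.01·1527.27273 = 28.27273.
Competitive q* = 2800, so Δq = 1272.72727; wedge = 104.63636 − 28.27273 = 76.36363.
The triangle = ½ × 1272.72727 × 76.36363 = $48595.04 thousand.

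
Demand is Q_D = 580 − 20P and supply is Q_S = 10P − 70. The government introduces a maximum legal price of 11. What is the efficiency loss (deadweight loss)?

In inverse form: demand P = 29 − 0.05Q, supply P = 7 + 0.1Q.
Competitive equilibrium: 29 − 0.05Q = 7 + 0.1Q → Q* = 146.6667, P* = 21.6667.
At the ceiling P = 11, quantity supplied = (11 − 7)/0.1 = 40.
Willingness to pay at Q' = 40: 29 − 0.05·40 = 27.
ΔQ = 146.6667 − 40 = 106.6667; wedge = 27 − 11 = 16.
Welfare loss = ½ × 106.6667 × 16 = 853.33.

853.33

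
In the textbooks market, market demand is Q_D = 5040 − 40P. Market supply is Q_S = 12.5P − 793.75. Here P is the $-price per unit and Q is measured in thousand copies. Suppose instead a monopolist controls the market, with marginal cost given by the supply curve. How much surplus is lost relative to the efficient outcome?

$687.91 thousand

In inverse form: demand P = 126 − 0.025Q, supply P = 63.5 + 0.08Q.
Competitive equilibrium: 126 − 0.025Q = 63.5 + 0.08Q → Q* = 595.2381, P* = 111.11905.
Marginal revenue: MR = 126 − 0.05Q. Set MR = MC: 126 − 0.05Q = 63.5 + 0.08Q → Q_m = 480.76923.
Price P_m = 126 − 0.025·480.76923 = 113.98077; MC(Q_m) = 63.5 + 0.08·480.76923 = 101.96154.
Competitive Q* = 595.2381, so ΔQ = 114.46887; wedge = 113.98077 − 101.96154 = 12.01923.
The triangle = ½ × 114.46887 × 12.01923 = $687.91 thousand.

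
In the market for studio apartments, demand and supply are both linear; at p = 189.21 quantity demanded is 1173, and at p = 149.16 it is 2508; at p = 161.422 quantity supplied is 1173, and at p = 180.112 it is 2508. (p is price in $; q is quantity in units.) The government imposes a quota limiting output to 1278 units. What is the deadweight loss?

$6099.50

Demand slope = (149.16 − 189.21)/(2508 − 1173) = −0.03, so p = 224.4 − 0.03q.
Supply slope = (180.112 − 161.422)/(2508 − 1173) = 0.014, so p = 145 + 0.014q.
Competitive equilibrium: 224.4 − 0.03q = 145 + 0.014q → q* = 1804.5455, p* = 170.2636.
At q = 1278: demand price = 224.4 − 0.03·1278 = 186.06; supply price = 145 + 0.014·1278 = 162.892.
Δq = 1804.5455 − 1278 = 526.5455; wedge = 186.06 − 162.892 = 23.168.
Deadweight loss = ½ × 526.5455 × 23.168 = $6099.50.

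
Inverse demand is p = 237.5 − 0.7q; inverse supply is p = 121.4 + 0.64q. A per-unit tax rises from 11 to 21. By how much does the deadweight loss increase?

Competitive equilibrium: 237.5 − 0.7q = 121.4 + 0.64q → q* = 86.6418, p* = 176.8507.
For a per-unit tax t: Δq = t/1.34, so DWL = ½·t·(t/1.34) = t²/2.68.
At t = 11: DWL = 45.149. At t = 21: DWL = 164.552.
Increase = 164.552 − 45.149 = 119.40.

119.40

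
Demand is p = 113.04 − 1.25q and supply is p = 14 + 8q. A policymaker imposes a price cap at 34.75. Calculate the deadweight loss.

304.44

Competitive equilibrium: 113.04 − 1.25q = 14 + 8q → q* = 10.707, p* = 99.6562.
At the ceiling p = 34.75, quantity supplied = (34.75 − 14)/8 = 2.5938.
Willingness to pay at q' = 2.5938: 113.04 − 1.25·2.5938 = 109.7978.
Δq = 10.707 − 2.5938 = 8.1132; wedge = 109.7978 − 34.75 = 75.0478.
Welfare loss = ½ × 8.1132 × 75.0478 = 304.44.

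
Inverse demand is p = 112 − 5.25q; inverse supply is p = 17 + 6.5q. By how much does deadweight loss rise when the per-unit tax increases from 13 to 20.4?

Competitive equilibrium: 112 − 5.25q = 17 + 6.5q → q* = 8.0851, p* = 69.5532.
For a per-unit tax t: Δq = t/11.75, so DWL = ½·t·(t/11.75) = t²/23.5.
At t = 13: DWL = 7.191. At t = 20.4: DWL = 17.709.
Increase = 17.709 − 7.191 = 10.52.

10.52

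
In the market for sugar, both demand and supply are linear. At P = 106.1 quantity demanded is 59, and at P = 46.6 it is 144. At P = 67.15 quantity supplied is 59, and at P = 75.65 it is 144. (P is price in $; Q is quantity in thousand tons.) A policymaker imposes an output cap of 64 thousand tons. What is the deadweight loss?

Demand slope = (46.6 − 106.1)/(144 − 59) = −0.7, so P = 147.4 − 0.7Q.
Supply slope = (75.65 − 67.15)/(144 − 59) = 0.1, so P = 61.25 + 0.1Q.
Competitive equilibrium: 147.4 − 0.7Q = 61.25 + 0.1Q → Q* = 107.6875, P* = 72.0188.
At Q = 64: demand price = 147.4 − 0.7·64 = 102.6; supply price = 61.25 + 0.1·64 = 67.65.
ΔQ = 107.6875 − 64 = 43.6875; wedge = 102.6 − 67.65 = 34.95.
Welfare loss = ½ × 43.6875 × 34.95 = $763.44 thousand.

$763.44 thousand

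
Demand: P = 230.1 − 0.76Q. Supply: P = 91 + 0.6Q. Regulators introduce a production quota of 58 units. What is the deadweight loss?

1333.25

Competitive equilibrium: 230.1 − 0.76Q = 91 + 0.6Q → Q* = 102.2794, P* = 152.3676.
At Q = 58: demand price = 230.1 − 0.76·58 = 186.02; supply price = 91 + 0.6·58 = 125.8.
ΔQ = 102.2794 − 58 = 44.2794; wedge = 186.02 − 125.8 = 60.22.
The triangle = ½ × 44.2794 × 60.22 = 1333.25.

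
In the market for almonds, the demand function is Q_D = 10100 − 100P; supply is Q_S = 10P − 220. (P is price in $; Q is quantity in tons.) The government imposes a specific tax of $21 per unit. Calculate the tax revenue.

$11072.73

In inverse form: demand P = 101 − 0.01Q, supply P = 22 + 0.1Q.
Competitive equilibrium: 101 − 0.01Q = 22 + 0.1Q → Q* = 718.1818, P* = 93.8182.
With the tax, the buyer price exceeds the seller price by 21: (101 − 0.01Q) − (22 + 0.1Q) = 21 → Q' = 527.2727.
Tax revenue = 21 × 527.2727 = $11072.73.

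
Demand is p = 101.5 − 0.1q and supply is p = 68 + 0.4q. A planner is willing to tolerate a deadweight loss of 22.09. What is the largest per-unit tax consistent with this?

Competitive equilibrium: 101.5 − 0.1q = 68 + 0.4q → q* = 67, p* = 94.8.
A tax t gives Δq = t/0.5 and wedge t, so DWL = t²/1.
t²/1 = 22.09 → t² = 22.09 → t = 4.7.

4.7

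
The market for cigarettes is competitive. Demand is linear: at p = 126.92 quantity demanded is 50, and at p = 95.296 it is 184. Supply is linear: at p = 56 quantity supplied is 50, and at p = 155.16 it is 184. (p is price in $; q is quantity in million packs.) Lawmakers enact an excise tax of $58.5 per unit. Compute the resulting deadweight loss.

Demand slope = (95.296 − 126.92)/(184 − 50) = −0.236, so p = 138.72 − 0.236q.
Supply slope = (155.16 − 56)/(184 − 50) = 0.74, so p = 19 + 0.74q.
Competitive equilibrium: 138.72 − 0.236q = 19 + 0.74q → q* = 122.6639, p* = 109.7713.
With the tax, the buyer price exceeds the seller price by 58.5: (138.72 − 0.236q) − (19 + 0.74q) = 58.5 → q' = 62.7254.
Δq = 122.6639 − 62.7254 = 59.9385; the wedge equals the tax, 58.5.
Welfare loss = ½ × 59.9385 × 58.5 = $1753.20 million.

$1753.20 million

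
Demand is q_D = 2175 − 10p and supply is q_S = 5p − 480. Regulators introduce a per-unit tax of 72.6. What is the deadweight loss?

8784.60

In inverse form: demand p = 217.5 − 0.1q, supply p = 96 + 0.2q.
Competitive equilibrium: 217.5 − 0.1q = 96 + 0.2q → q* = 405, p* = 177.
With the tax, the buyer price exceeds the seller price by 72.6: (217.5 − 0.1q) − (96 + 0.2q) = 72.6 → q' = 163.
Δq = 405 − 163 = 242; the wedge equals the tax, 72.6.
Welfare loss = ½ × 242 × 72.6 = 8784.60.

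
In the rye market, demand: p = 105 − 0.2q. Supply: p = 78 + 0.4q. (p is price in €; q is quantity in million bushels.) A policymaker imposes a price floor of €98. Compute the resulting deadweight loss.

Competitive equilibrium: 105 − 0.2q = 78 + 0.4q → q* = 45, p* = 96.
At the floor p = 98, quantity demanded = (105 − 98)/0.2 = 35.
Sellers' marginal cost at q' = 35: 78 + 0.4·35 = 92.
Δq = 45 − 35 = 10; wedge = 98 − 92 = 6.
The triangle = ½ × 10 × 6 = €30 million.

€30 million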